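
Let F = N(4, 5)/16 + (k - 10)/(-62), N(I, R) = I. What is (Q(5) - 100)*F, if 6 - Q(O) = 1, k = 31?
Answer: 1045/124 ≈ 8.4274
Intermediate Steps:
Q(O) = 5 (Q(O) = 6 - 1*1 = 6 - 1 = 5)
F = -11/124 (F = 4/16 + (31 - 10)/(-62) = 4*(1/16) + 21*(-1/62) = ¼ - 21/62 = -11/124 ≈ -0.088710)
(Q(5) - 100)*F = (5 - 100)*(-11/124) = -95*(-11/124) = 1045/124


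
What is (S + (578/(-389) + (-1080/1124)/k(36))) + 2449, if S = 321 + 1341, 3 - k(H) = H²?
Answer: 193608200721/47112179 ≈ 4109.5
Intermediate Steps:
k(H) = 3 - H²
S = 1662
(S + (578/(-389) + (-1080/1124)/k(36))) + 2449 = (1662 + (578/(-389) + (-1080/1124)/(3 - 1*36²))) + 2449 = (1662 + (578*(-1/389) + (-1080*1/1124)/(3 - 1*1296))) + 2449 = (1662 + (-578/389 - 270/(281*(3 - 1296)))) + 2449 = (1662 + (-578/389 - 270/281/(-1293))) + 2449 = (1662 + (-578/389 - 270/281*(-1/1293))) + 2449 = (1662 + (-578/389 + 90/121111)) + 2449 = (1662 - 69967148/47112179) + 2449 = 78230474350/47112179 + 2449 = 193608200721/47112179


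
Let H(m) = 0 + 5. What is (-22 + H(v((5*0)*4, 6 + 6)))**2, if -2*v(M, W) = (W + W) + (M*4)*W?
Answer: 289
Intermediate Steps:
v(M, W) = -W - 2*M*W (v(M, W) = -((W + W) + (M*4)*W)/2 = -(2*W + (4*M)*W)/2 = -(2*W + 4*M*W)/2 = -W - 2*M*W)
H(m) = 5
(-22 + H(v((5*0)*4, 6 + 6)))**2 = (-22 + 5)**2 = (-17)**2 = 289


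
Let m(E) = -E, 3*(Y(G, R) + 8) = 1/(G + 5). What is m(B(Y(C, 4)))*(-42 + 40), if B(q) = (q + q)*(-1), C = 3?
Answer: 191/6 ≈ 31.833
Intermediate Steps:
Y(G, R) = -8 + 1/(3*(5 + G)) (Y(G, R) = -8 + 1/(3*(G + 5)) = -8 + 1/(3*(5 + G)))
B(q) = -2*q (B(q) = (2*q)*(-1) = -2*q)
m(B(Y(C, 4)))*(-42 + 40) = (-(-2)*(-119 - 24*3)/(3*(5 + 3)))*(-42 + 40) = -(-2)*(⅓)*(-119 - 72)/8*(-2) = -(-2)*(⅓)*(⅛)*(-191)*(-2) = -(-2)*(-191)/24*(-2) = -1*191/12*(-2) = -191/12*(-2) = 191/6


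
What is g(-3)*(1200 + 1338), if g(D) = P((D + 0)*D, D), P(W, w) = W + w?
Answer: 15228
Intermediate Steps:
g(D) = D + D**2 (g(D) = (D + 0)*D + D = D*D + D = D**2 + D = D + D**2)
g(-3)*(1200 + 1338) = (-3*(1 - 3))*(1200 + 1338) = -3*(-2)*2538 = 6*2538 = 15228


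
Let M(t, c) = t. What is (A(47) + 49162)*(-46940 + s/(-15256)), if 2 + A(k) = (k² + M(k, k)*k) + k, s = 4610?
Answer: -19201001015625/7628 ≈ -2.5172e+9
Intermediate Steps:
A(k) = -2 + k + 2*k² (A(k) = -2 + ((k² + k*k) + k) = -2 + ((k² + k²) + k) = -2 + (2*k² + k) = -2 + (k + 2*k²) = -2 + k + 2*k²)
(A(47) + 49162)*(-46940 + s/(-15256)) = ((-2 + 47 + 2*47²) + 49162)*(-46940 + 4610/(-15256)) = ((-2 + 47 + 2*2209) + 49162)*(-46940 + 4610*(-1/15256)) = ((-2 + 47 + 4418) + 49162)*(-46940 - 2305/7628) = (4463 + 49162)*(-358060625/7628) = 53625*(-358060625/7628) = -19201001015625/7628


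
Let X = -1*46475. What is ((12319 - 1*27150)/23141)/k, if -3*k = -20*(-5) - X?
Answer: 14831/359264025 ≈ 4.1282e-5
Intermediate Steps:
X = -46475
k = -15525 (k = -(-20*(-5) - 1*(-46475))/3 = -(100 + 46475)/3 = -⅓*46575 = -15525)
((12319 - 1*27150)/23141)/k = ((12319 - 1*27150)/23141)/(-15525) = ((12319 - 27150)*(1/23141))*(-1/15525) = -14831*1/23141*(-1/15525) = -14831/23141*(-1/15525) = 14831/359264025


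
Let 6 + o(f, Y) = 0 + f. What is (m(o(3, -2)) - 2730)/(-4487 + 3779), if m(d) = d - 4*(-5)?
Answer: 2713/708 ≈ 3.8319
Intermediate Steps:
o(f, Y) = -6 + f (o(f, Y) = -6 + (0 + f) = -6 + f)
m(d) = 20 + d (m(d) = d + 20 = 20 + d)
(m(o(3, -2)) - 2730)/(-4487 + 3779) = ((20 + (-6 + 3)) - 2730)/(-4487 + 3779) = ((20 - 3) - 2730)/(-708) = (17 - 2730)*(-1/708) = -2713*(-1/708) = 2713/708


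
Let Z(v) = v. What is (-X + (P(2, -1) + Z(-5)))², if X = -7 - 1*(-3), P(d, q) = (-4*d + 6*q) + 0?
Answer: 225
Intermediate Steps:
P(d, q) = -4*d + 6*q
X = -4 (X = -7 + 3 = -4)
(-X + (P(2, -1) + Z(-5)))² = (-1*(-4) + ((-4*2 + 6*(-1)) - 5))² = (4 + ((-8 - 6) - 5))² = (4 + (-14 - 5))² = (4 - 19)² = (-15)² = 225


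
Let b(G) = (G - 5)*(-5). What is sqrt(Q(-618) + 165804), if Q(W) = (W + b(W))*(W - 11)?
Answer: I*sqrt(1404809) ≈ 1185.2*I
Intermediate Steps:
b(G) = 25 - 5*G (b(G) = (-5 + G)*(-5) = 25 - 5*G)
Q(W) = (-11 + W)*(25 - 4*W) (Q(W) = (W + (25 - 5*W))*(W - 11) = (25 - 4*W)*(-11 + W) = (-11 + W)*(25 - 4*W))
sqrt(Q(-618) + 165804) = sqrt((-275 - 4*(-618)**2 + 69*(-618)) + 165804) = sqrt((-275 - 4*381924 - 42642) + 165804) = sqrt((-275 - 1527696 - 42642) + 165804) = sqrt(-1570613 + 165804) = sqrt(-1404809) = I*sqrt(1404809)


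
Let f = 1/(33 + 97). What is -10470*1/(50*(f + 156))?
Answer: -27222/20281 ≈ -1.3422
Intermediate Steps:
f = 1/130 ≈ 0.0076923
-10470*1/(50*(f + 156)) = -10470*1/(50*(1/130 + 156)) = -10470/(50*(20281/130)) = -10470/101405/13 = -10470*13/101405 = -27222/20281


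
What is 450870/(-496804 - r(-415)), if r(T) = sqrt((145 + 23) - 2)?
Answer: -7466467316/8227140475 + 15029*sqrt(166)/8227140475 ≈ -0.90752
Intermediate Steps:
r(T) = sqrt(166) (r(T) = sqrt(168 - 2) = sqrt(166))
450870/(-496804 - r(-415)) = 450870/(-496804 - sqrt(166))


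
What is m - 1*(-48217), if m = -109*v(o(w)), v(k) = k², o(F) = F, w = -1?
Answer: 48108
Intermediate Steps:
m = -109 (m = -109*(-1)² = -109*1 = -109)
m - 1*(-48217) = -109 - 1*(-48217) = -109 + 48217 = 48108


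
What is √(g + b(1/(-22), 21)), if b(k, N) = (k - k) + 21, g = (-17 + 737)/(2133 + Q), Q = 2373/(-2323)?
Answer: 3*√1615351132949/825431 ≈ 4.6193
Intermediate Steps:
Q = -2373/2323 (Q = 2373*(-1/2323) = -2373/2323 ≈ -1.0215)
g = 278760/825431 (g = (-17 + 737)/(2133 - 2373/2323) = 720/(4952586/2323) = 720*(2323/4952586) = 278760/825431 ≈ 0.33771)
b(k, N) = 21 (b(k, N) = 0 + 21 = 21)
√(g + b(1/(-22), 21)) = √(278760/825431 + 21) = √(17612811/825431) = 3*√1615351132949/825431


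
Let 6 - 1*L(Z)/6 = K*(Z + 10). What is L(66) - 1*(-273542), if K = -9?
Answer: 277682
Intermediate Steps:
L(Z) = 576 + 54*Z (L(Z) = 36 - (-54)*(Z + 10) = 36 - (-54)*(10 + Z) = 36 - 6*(-90 - 9*Z) = 36 + (540 + 54*Z) = 576 + 54*Z)
L(66) - 1*(-273542) = (576 + 54*66) - 1*(-273542) = (576 + 3564) + 273542 = 4140 + 273542 = 277682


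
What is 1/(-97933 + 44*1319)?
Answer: -1/39897 ≈ -2.5065e-5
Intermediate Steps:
1/(-97933 + 44*1319) = 1/(-97933 + 58036) = 1/(-39897) = -1/39897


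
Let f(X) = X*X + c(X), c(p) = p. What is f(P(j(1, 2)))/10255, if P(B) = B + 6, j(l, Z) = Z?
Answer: 72/10255 ≈ 0.0070210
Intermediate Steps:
P(B) = 6 + B
f(X) = X + X² (f(X) = X*X + X = X² + X = X + X²)
f(P(j(1, 2)))/10255 = ((6 + 2)*(1 + (6 + 2)))/10255 = (8*(1 + 8))*(1/10255) = (8*9)*(1/10255) = 72*(1/10255) = 72/10255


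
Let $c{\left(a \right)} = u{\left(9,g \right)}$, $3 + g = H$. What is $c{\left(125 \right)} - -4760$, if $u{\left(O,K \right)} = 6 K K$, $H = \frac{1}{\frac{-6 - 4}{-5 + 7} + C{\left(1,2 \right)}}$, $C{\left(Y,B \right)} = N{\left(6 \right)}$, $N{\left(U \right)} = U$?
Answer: $4784$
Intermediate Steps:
$C{\left(Y,B \right)} = 6$
$H = 1$ ($H = \frac{1}{\frac{-6 - 4}{-5 + 7} + 6} = \frac{1}{- \frac{10}{2} + 6} = \frac{1}{\left(-10\right) \frac{1}{2} + 6} = \frac{1}{-5 + 6} = 1^{-1} = 1$)
$g = -2$ ($g = -3 + 1 = -2$)
$u{\left(O,K \right)} = 6 K^{2}$
$c{\left(a \right)} = 24$ ($c{\left(a \right)} = 6 \left(-2\right)^{2} = 6 \cdot 4 = 24$)
$c{\left(125 \right)} - -4760 = 24 - -4760 = 24 + 4760 = 4784$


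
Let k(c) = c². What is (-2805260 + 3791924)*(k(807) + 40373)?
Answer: 682398529008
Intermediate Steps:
(-2805260 + 3791924)*(k(807) + 40373) = (-2805260 + 3791924)*(807² + 40373) = 986664*(651249 + 40373) = 986664*691622 = 682398529008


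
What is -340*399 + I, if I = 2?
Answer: -135658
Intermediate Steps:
-340*399 + I = -340*399 + 2 = -135660 + 2 = -135658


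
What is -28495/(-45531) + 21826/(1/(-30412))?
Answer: -30222217109177/45531 ≈ -6.6377e+8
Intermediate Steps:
-28495/(-45531) + 21826/(1/(-30412)) = -28495*(-1/45531) + 21826/(-1/30412) = 28495/45531 + 21826*(-30412) = 28495/45531 - 663772312 = -30222217109177/45531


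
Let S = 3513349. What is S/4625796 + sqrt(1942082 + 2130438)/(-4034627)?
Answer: 71701/94404 - 2*sqrt(1018130)/4034627 ≈ 0.75901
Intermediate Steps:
S/4625796 + sqrt(1942082 + 2130438)/(-4034627) = 3513349/4625796 + sqrt(1942082 + 2130438)/(-4034627) = 3513349*(1/4625796) + sqrt(4072520)*(-1/4034627) = 71701/94404 + (2*sqrt(1018130))*(-1/4034627) = 71701/94404 - 2*sqrt(1018130)/4034627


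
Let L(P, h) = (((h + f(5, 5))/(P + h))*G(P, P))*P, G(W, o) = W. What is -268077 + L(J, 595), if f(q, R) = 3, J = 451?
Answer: -79387372/523 ≈ -1.5179e+5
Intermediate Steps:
L(P, h) = P²*(3 + h)/(P + h) (L(P, h) = (((h + 3)/(P + h))*P)*P = (((3 + h)/(P + h))*P)*P = (P*(3 + h)/(P + h))*P = P²*(3 + h)/(P + h))
-268077 + L(J, 595) = -268077 + 451²*(3 + 595)/(451 + 595) = -268077 + 203401*598/1046 = -268077 + 203401*(1/1046)*598 = -268077 + 60816899/523 = -79387372/523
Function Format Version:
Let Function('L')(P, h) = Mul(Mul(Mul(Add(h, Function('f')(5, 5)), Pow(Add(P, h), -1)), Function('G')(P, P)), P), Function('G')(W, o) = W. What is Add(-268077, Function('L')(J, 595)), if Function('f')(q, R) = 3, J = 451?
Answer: Rational(-79387372, 523) ≈ -1.5179e+5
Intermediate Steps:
Function('L')(P, h) = Mul(Pow(P, 2), Pow(Add(P, h), -1), Add(3, h)) (Function('L')(P, h) = Mul(Mul(Mul(Add(h, 3), Pow(Add(P, h), -1)), P), P) = Mul(Mul(Mul(Add(3, h), Pow(Add(P, h), -1)), P), P) = Mul(Mul(Mul(Pow(Add(P, h), -1), Add(3, h)), P), P) = Mul(Mul(P, Pow(Add(P, h), -1), Add(3, h)), P) = Mul(Pow(P, 2), Pow(Add(P, h), -1), Add(3, h)))
Add(-268077, Function('L')(J, 595)) = Add(-268077, Mul(Pow(451, 2), Pow(Add(451, 595), -1), Add(3, 595))) = Add(-268077, Mul(203401, Pow(1046, -1), 598)) = Add(-268077, Mul(203401, Rational(1, 1046), 598)) = Add(-268077, Rational(60816899, 523)) = Rational(-79387372, 523)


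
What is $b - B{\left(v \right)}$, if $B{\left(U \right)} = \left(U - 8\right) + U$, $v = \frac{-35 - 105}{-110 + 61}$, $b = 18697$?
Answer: $\frac{130895}{7} \approx 18699.0$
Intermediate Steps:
$v = \frac{20}{7}$ ($v = - \frac{140}{-49} = \left(-140\right) \left(- \frac{1}{49}\right) = \frac{20}{7} \approx 2.8571$)
$B{\left(U \right)} = -8 + 2 U$ ($B{\left(U \right)} = \left(-8 + U\right) + U = -8 + 2 U$)
$b - B{\left(v \right)} = 18697 - \left(-8 + 2 \cdot \frac{20}{7}\right) = 18697 - \left(-8 + \frac{40}{7}\right) = 18697 - - \frac{16}{7} = 18697 + \frac{16}{7} = \frac{130895}{7}$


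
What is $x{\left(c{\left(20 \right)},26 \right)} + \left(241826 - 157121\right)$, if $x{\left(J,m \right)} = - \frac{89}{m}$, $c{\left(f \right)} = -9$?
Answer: $\frac{2202241}{26} \approx 84702.0$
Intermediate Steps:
$x{\left(c{\left(20 \right)},26 \right)} + \left(241826 - 157121\right) = - \frac{89}{26} + \left(241826 - 157121\right) = \left(-89\right) \frac{1}{26} + 84705 = - \frac{89}{26} + 84705 = \frac{2202241}{26}$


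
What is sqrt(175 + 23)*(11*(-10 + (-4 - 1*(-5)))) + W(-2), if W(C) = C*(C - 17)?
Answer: 38 - 297*sqrt(22) ≈ -1355.1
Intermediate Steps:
W(C) = C*(-17 + C)
sqrt(175 + 23)*(11*(-10 + (-4 - 1*(-5)))) + W(-2) = sqrt(175 + 23)*(11*(-10 + (-4 - 1*(-5)))) - 2*(-17 - 2) = sqrt(198)*(11*(-10 + (-4 + 5))) - 2*(-19) = (3*sqrt(22))*(11*(-10 + 1)) + 38 = (3*sqrt(22))*(11*(-9)) + 38 = (3*sqrt(22))*(-99) + 38 = -297*sqrt(22) + 38 = 38 - 297*sqrt(22)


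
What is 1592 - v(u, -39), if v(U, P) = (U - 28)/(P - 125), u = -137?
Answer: 260923/164 ≈ 1591.0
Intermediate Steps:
v(U, P) = (-28 + U)/(-125 + P)
1592 - v(u, -39) = 1592 - (-28 - 137)/(-125 - 39) = 1592 - (-165)/(-164) = 1592 - (-1)*(-165)/164 = 1592 - 1*165/164 = 1592 - 165/164 = 260923/164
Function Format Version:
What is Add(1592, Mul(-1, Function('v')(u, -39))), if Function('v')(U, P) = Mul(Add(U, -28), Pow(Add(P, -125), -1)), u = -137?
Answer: Rational(260923, 164) ≈ 1591.0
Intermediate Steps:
Function('v')(U, P) = Mul(Pow(Add(-125, P), -1), Add(-28, U)) (Function('v')(U, P) = Mul(Add(-28, U), Pow(Add(-125, P), -1)) = Mul(Pow(Add(-125, P), -1), Add(-28, U)))
Add(1592, Mul(-1, Function('v')(u, -39))) = Add(1592, Mul(-1, Mul(Pow(Add(-125, -39), -1), Add(-28, -137)))) = Add(1592, Mul(-1, Mul(Pow(-164, -1), -165))) = Add(1592, Mul(-1, Mul(Rational(-1, 164), -165))) = Add(1592, Mul(-1, Rational(165, 164))) = Add(1592, Rational(-165, 164)) = Rational(260923, 164)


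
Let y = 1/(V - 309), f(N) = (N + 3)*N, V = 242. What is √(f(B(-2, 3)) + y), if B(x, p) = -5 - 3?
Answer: √179493/67 ≈ 6.3234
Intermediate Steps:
B(x, p) = -8
f(N) = N*(3 + N) (f(N) = (3 + N)*N = N*(3 + N))
y = -1/67 (y = 1/(242 - 309) = 1/(-67) = -1/67 ≈ -0.014925)
√(f(B(-2, 3)) + y) = √(-8*(3 - 8) - 1/67) = √(-8*(-5) - 1/67) = √(40 - 1/67) = √(2679/67) = √179493/67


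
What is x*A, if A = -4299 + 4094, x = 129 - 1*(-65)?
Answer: -39770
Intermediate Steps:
x = 194 (x = 129 + 65 = 194)
A = -205
x*A = 194*(-205) = -39770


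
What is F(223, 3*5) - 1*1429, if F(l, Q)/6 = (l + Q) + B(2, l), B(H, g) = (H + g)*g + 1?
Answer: 301055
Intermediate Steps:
B(H, g) = 1 + g*(H + g) (B(H, g) = g*(H + g) + 1 = 1 + g*(H + g))
F(l, Q) = 6 + 6*Q + 6*l² + 18*l (F(l, Q) = 6*((l + Q) + (1 + l² + 2*l)) = 6*((Q + l) + (1 + l² + 2*l)) = 6*(1 + Q + l² + 3*l) = 6 + 6*Q + 6*l² + 18*l)
F(223, 3*5) - 1*1429 = (6 + 6*(3*5) + 6*223² + 18*223) - 1*1429 = (6 + 6*15 + 6*49729 + 4014) - 1429 = (6 + 90 + 298374 + 4014) - 1429 = 302484 - 1429 = 301055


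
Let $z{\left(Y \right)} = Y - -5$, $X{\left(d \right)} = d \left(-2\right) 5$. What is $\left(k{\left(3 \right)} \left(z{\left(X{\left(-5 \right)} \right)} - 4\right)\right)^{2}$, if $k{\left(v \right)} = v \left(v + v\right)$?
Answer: $842724$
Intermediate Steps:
$k{\left(v \right)} = 2 v^{2}$ ($k{\left(v \right)} = v 2 v = 2 v^{2}$)
$X{\left(d \right)} = - 10 d$ ($X{\left(d \right)} = - 2 d 5 = - 10 d$)
$z{\left(Y \right)} = 5 + Y$ ($z{\left(Y \right)} = Y + 5 = 5 + Y$)
$\left(k{\left(3 \right)} \left(z{\left(X{\left(-5 \right)} \right)} - 4\right)\right)^{2} = \left(2 \cdot 3^{2} \left(\left(5 - -50\right) - 4\right)\right)^{2} = \left(2 \cdot 9 \left(\left(5 + 50\right) - 4\right)\right)^{2} = \left(18 \left(55 - 4\right)\right)^{2} = \left(18 \cdot 51\right)^{2} = 918^{2} = 842724$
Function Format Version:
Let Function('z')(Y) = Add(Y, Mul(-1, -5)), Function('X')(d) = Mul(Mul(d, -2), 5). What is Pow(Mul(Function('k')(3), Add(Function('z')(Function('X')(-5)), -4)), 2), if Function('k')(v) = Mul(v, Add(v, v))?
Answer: 842724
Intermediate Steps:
Function('k')(v) = Mul(2, Pow(v, 2)) (Function('k')(v) = Mul(v, Mul(2, v)) = Mul(2, Pow(v, 2)))
Function('X')(d) = Mul(-10, d) (Function('X')(d) = Mul(Mul(-2, d), 5) = Mul(-10, d))
Function('z')(Y) = Add(5, Y) (Function('z')(Y) = Add(Y, 5) = Add(5, Y))
Pow(Mul(Function('k')(3), Add(Function('z')(Function('X')(-5)), -4)), 2) = Pow(Mul(Mul(2, Pow(3, 2)), Add(Add(5, Mul(-10, -5)), -4)), 2) = Pow(Mul(Mul(2, 9), Add(Add(5, 50), -4)), 2) = Pow(Mul(18, Add(55, -4)), 2) = Pow(Mul(18, 51), 2) = Pow(918, 2) = 842724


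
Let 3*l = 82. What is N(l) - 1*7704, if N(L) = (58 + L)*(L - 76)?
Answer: -106712/9 ≈ -11857.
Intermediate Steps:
l = 82/3 (l = (1/3)*82 = 82/3 ≈ 27.333)
N(L) = (-76 + L)*(58 + L) (N(L) = (58 + L)*(-76 + L) = (-76 + L)*(58 + L))
N(l) - 1*7704 = (-4408 + (82/3)**2 - 18*82/3) - 1*7704 = (-4408 + 6724/9 - 492) - 7704 = -37376/9 - 7704 = -106712/9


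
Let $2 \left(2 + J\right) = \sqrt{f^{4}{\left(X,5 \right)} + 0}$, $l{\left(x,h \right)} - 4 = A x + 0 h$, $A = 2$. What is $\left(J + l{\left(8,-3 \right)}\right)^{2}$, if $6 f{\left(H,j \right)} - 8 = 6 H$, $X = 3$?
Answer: $\frac{243049}{324} \approx 750.15$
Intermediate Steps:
$f{\left(H,j \right)} = \frac{4}{3} + H$ ($f{\left(H,j \right)} = \frac{4}{3} + \frac{6 H}{6} = \frac{4}{3} + H$)
$l{\left(x,h \right)} = 4 + 2 x$ ($l{\left(x,h \right)} = 4 + \left(2 x + 0 h\right) = 4 + \left(2 x + 0\right) = 4 + 2 x$)
$J = \frac{133}{18}$ ($J = -2 + \frac{\sqrt{\left(\frac{4}{3} + 3\right)^{4} + 0}}{2} = -2 + \frac{\sqrt{\left(\frac{13}{3}\right)^{4} + 0}}{2} = -2 + \frac{\sqrt{\frac{28561}{81} + 0}}{2} = -2 + \frac{\sqrt{\frac{28561}{81}}}{2} = -2 + \frac{1}{2} \cdot \frac{169}{9} = -2 + \frac{169}{18} = \frac{133}{18} \approx 7.3889$)
$\left(J + l{\left(8,-3 \right)}\right)^{2} = \left(\frac{133}{18} + \left(4 + 2 \cdot 8\right)\right)^{2} = \left(\frac{133}{18} + \left(4 + 16\right)\right)^{2} = \left(\frac{133}{18} + 20\right)^{2} = \left(\frac{493}{18}\right)^{2} = \frac{243049}{324}$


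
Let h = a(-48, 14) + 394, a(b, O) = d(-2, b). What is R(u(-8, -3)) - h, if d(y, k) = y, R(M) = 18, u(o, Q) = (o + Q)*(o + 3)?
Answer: -374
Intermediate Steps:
u(o, Q) = (3 + o)*(Q + o) (u(o, Q) = (Q + o)*(3 + o) = (3 + o)*(Q + o))
a(b, O) = -2
h = 392 (h = -2 + 394 = 392)
R(u(-8, -3)) - h = 18 - 1*392 = 18 - 392 = -374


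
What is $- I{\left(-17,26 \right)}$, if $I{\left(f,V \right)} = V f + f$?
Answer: $459$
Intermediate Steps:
$I{\left(f,V \right)} = f + V f$
$- I{\left(-17,26 \right)} = - \left(-17\right) \left(1 + 26\right) = - \left(-17\right) 27 = \left(-1\right) \left(-459\right) = 459$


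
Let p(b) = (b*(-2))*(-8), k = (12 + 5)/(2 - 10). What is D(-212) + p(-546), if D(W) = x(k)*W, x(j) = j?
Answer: -16571/2 ≈ -8285.5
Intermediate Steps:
k = -17/8 (k = 17/(-8) = 17*(-1/8) = -17/8 ≈ -2.1250)
D(W) = -17*W/8
p(b) = 16*b (p(b) = -2*b*(-8) = 16*b)
D(-212) + p(-546) = -17/8*(-212) + 16*(-546) = 901/2 - 8736 = -16571/2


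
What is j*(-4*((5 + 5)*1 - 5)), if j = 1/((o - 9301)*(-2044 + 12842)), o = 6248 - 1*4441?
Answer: 5/20230053 ≈ 2.4716e-7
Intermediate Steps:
o = 1807 (o = 6248 - 4441 = 1807)
j = -1/80920212 (j = 1/((1807 - 9301)*(-2044 + 12842)) = 1/(-7494*10798) = 1/(-80920212) = -1/80920212 ≈ -1.2358e-8)
j*(-4*((5 + 5)*1 - 5)) = -(-1)*((5 + 5)*1 - 5)/20230053 = -(-1)*(10*1 - 5)/20230053 = -(-1)*(10 - 5)/20230053 = -(-1)*5/20230053 = -1/80920212*(-20) = 5/20230053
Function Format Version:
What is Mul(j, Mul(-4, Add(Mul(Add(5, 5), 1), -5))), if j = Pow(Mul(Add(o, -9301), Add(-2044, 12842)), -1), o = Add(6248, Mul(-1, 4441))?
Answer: Rational(5, 20230053) ≈ 2.4716e-7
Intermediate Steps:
o = 1807 (o = Add(6248, -4441) = 1807)
j = Rational(-1, 80920212) (j = Pow(Mul(Add(1807, -9301), Add(-2044, 12842)), -1) = Pow(Mul(-7494, 10798), -1) = Pow(-80920212, -1) = Rational(-1, 80920212) ≈ -1.2358e-8)
Mul(j, Mul(-4, Add(Mul(Add(5, 5), 1), -5))) = Mul(Rational(-1, 80920212), Mul(-4, Add(Mul(Add(5, 5), 1), -5))) = Mul(Rational(-1, 80920212), Mul(-4, Add(Mul(10, 1), -5))) = Mul(Rational(-1, 80920212), Mul(-4, Add(10, -5))) = Mul(Rational(-1, 80920212), Mul(-4, 5)) = Mul(Rational(-1, 80920212), -20) = Rational(5, 20230053)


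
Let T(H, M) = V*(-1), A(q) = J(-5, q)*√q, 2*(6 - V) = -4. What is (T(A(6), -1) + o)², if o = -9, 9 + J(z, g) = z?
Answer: 289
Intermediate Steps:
V = 8 (V = 6 - ½*(-4) = 6 + 2 = 8)
J(z, g) = -9 + z
A(q) = -14*√q (A(q) = (-9 - 5)*√q = -14*√q)
T(H, M) = -8 (T(H, M) = 8*(-1) = -8)
(T(A(6), -1) + o)² = (-8 - 9)² = (-17)² = 289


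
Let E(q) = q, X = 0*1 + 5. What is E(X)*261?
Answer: 1305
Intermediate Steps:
X = 5 (X = 0 + 5 = 5)
E(X)*261 = 5*261 = 1305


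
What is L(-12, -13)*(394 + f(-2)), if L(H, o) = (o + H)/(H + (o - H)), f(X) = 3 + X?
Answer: 9875/13 ≈ 759.62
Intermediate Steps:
L(H, o) = (H + o)/o
L(-12, -13)*(394 + f(-2)) = ((-12 - 13)/(-13))*(394 + (3 - 2)) = (-1/13*(-25))*(394 + 1) = (25/13)*395 = 9875/13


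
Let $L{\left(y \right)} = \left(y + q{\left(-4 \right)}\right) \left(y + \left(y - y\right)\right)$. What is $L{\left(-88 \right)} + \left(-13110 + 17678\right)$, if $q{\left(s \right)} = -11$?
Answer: $13280$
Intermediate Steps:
$L{\left(y \right)} = y \left(-11 + y\right)$ ($L{\left(y \right)} = \left(y - 11\right) \left(y + \left(y - y\right)\right) = \left(-11 + y\right) \left(y + 0\right) = \left(-11 + y\right) y = y \left(-11 + y\right)$)
$L{\left(-88 \right)} + \left(-13110 + 17678\right) = - 88 \left(-11 - 88\right) + \left(-13110 + 17678\right) = \left(-88\right) \left(-99\right) + 4568 = 8712 + 4568 = 13280$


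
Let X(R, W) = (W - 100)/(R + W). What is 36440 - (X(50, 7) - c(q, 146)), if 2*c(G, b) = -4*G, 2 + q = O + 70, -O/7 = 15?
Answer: 693797/19 ≈ 36516.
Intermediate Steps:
O = -105 (O = -7*15 = -105)
q = -37 (q = -2 + (-105 + 70) = -2 - 35 = -37)
c(G, b) = -2*G (c(G, b) = (-4*G)/2 = -2*G)
X(R, W) = (-100 + W)/(R + W)
36440 - (X(50, 7) - c(q, 146)) = 36440 - ((-100 + 7)/(50 + 7) - (-2)*(-37)) = 36440 - (-93/57 - 1*74) = 36440 - ((1/57)*(-93) - 74) = 36440 - (-31/19 - 74) = 36440 - 1*(-1437/19) = 36440 + 1437/19 = 693797/19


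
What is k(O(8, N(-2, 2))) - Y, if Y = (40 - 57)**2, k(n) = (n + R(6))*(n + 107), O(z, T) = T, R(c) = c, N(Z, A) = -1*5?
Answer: -187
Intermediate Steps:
N(Z, A) = -5
k(n) = (6 + n)*(107 + n) (k(n) = (n + 6)*(n + 107) = (6 + n)*(107 + n))
Y = 289 (Y = (-17)**2 = 289)
k(O(8, N(-2, 2))) - Y = (642 + (-5)**2 + 113*(-5)) - 1*289 = (642 + 25 - 565) - 289 = 102 - 289 = -187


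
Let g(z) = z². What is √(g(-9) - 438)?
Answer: I*√357 ≈ 18.894*I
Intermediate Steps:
√(g(-9) - 438) = √((-9)² - 438) = √(81 - 438) = √(-357) = I*√357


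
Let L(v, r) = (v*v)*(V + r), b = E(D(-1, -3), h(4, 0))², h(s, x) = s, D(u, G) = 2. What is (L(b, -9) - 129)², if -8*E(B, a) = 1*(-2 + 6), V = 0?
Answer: 4297329/256 ≈ 16786.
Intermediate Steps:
E(B, a) = -½ (E(B, a) = -(-2 + 6)/8 = -4/8 = -⅛*4 = -½)
b = ¼ (b = (-½)² = ¼ ≈ 0.25000)
L(v, r) = r*v² (L(v, r) = (v*v)*(0 + r) = v²*r = r*v²)
(L(b, -9) - 129)² = (-9*(¼)² - 129)² = (-9*1/16 - 129)² = (-9/16 - 129)² = (-2073/16)² = 4297329/256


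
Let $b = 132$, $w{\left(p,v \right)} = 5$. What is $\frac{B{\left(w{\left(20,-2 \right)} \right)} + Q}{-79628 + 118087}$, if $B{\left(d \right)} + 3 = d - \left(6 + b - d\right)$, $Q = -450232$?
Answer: $- \frac{450363}{38459} \approx -11.71$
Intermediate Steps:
$B{\left(d \right)} = -141 + 2 d$ ($B{\left(d \right)} = -3 + \left(d + \left(\left(d - 6\right) - 132\right)\right) = -3 + \left(d + \left(\left(-6 + d\right) - 132\right)\right) = -3 + \left(d + \left(-138 + d\right)\right) = -3 + \left(-138 + 2 d\right) = -141 + 2 d$)
$\frac{B{\left(w{\left(20,-2 \right)} \right)} + Q}{-79628 + 118087} = \frac{\left(-141 + 2 \cdot 5\right) - 450232}{-79628 + 118087} = \frac{\left(-141 + 10\right) - 450232}{38459} = \left(-131 - 450232\right) \frac{1}{38459} = \left(-450363\right) \frac{1}{38459} = - \frac{450363}{38459}$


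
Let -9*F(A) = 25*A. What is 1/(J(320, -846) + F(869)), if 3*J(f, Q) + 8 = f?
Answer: -9/20789 ≈ -0.00043292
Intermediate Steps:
F(A) = -25*A/9
J(f, Q) = -8/3 + f/3
1/(J(320, -846) + F(869)) = 1/((-8/3 + (⅓)*320) - 25/9*869) = 1/((-8/3 + 320/3) - 21725/9) = 1/(104 - 21725/9) = 1/(-20789/9) = -9/20789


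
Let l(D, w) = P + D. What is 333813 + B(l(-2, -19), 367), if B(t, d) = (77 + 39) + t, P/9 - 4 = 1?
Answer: 333972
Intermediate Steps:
P = 45 (P = 36 + 9*1 = 36 + 9 = 45)
l(D, w) = 45 + D
B(t, d) = 116 + t
333813 + B(l(-2, -19), 367) = 333813 + (116 + (45 - 2)) = 333813 + (116 + 43) = 333813 + 159 = 333972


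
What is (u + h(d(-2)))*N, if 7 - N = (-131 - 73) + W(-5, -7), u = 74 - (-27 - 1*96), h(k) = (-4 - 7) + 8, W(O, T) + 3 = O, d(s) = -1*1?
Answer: 42486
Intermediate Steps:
d(s) = -1
W(O, T) = -3 + O
h(k) = -3 (h(k) = -11 + 8 = -3)
u = 197 (u = 74 - (-27 - 96) = 74 - 1*(-123) = 74 + 123 = 197)
N = 219 (N = 7 - ((-131 - 73) + (-3 - 5)) = 7 - (-204 - 8) = 7 - 1*(-212) = 7 + 212 = 219)
(u + h(d(-2)))*N = (197 - 3)*219 = 194*219 = 42486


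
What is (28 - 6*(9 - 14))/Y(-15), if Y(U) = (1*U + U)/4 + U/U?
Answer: -116/13 ≈ -8.9231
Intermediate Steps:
Y(U) = 1 + U/2 (Y(U) = (U + U)*(¼) + 1 = (2*U)*(¼) + 1 = U/2 + 1 = 1 + U/2)
(28 - 6*(9 - 14))/Y(-15) = (28 - 6*(9 - 14))/(1 + (½)*(-15)) = (28 - 6*(-5))/(1 - 15/2) = (28 + 30)/(-13/2) = 58*(-2/13) = -116/13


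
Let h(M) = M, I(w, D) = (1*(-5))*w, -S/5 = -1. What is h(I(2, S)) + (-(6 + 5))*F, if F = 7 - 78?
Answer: 771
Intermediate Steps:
S = 5 (S = -5*(-1) = 5)
I(w, D) = -5*w
F = -71
h(I(2, S)) + (-(6 + 5))*F = -5*2 - (6 + 5)*(-71) = -10 - 1*11*(-71) = -10 - 11*(-71) = -10 + 781 = 771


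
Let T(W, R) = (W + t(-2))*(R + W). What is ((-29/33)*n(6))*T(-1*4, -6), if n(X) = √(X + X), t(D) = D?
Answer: -1160*√3/11 ≈ -182.65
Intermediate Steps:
n(X) = √2*√X (n(X) = √(2*X) = √2*√X)
T(W, R) = (-2 + W)*(R + W) (T(W, R) = (W - 2)*(R + W) = (-2 + W)*(R + W))
((-29/33)*n(6))*T(-1*4, -6) = ((-29/33)*(√2*√6))*((-1*4)² - 2*(-6) - (-2)*4 - (-6)*4) = ((-29*1/33)*(2*√3))*((-4)² + 12 - 2*(-4) - 6*(-4)) = (-58*√3/33)*(16 + 12 + 8 + 24) = -58*√3/33*60 = -1160*√3/11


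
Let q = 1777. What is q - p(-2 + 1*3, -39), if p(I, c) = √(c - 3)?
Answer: 1777 - I*√42 ≈ 1777.0 - 6.4807*I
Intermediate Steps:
p(I, c) = √(-3 + c)
q - p(-2 + 1*3, -39) = 1777 - √(-3 - 39) = 1777 - √(-42) = 1777 - I*√42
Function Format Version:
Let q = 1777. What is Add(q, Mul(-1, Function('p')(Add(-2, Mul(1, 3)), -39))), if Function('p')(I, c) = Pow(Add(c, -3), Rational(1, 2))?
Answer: Add(1777, Mul(-1, I, Pow(42, Rational(1, 2)))) ≈ Add(1777.0, Mul(-6.4807, I))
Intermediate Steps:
Function('p')(I, c) = Pow(Add(-3, c), Rational(1, 2))
Add(q, Mul(-1, Function('p')(Add(-2, Mul(1, 3)), -39))) = Add(1777, Mul(-1, Pow(Add(-3, -39), Rational(1, 2)))) = Add(1777, Mul(-1, Pow(-42, Rational(1, 2)))) = Add(1777, Mul(-1, Mul(I, Pow(42, Rational(1, 2))))) = Add(1777, Mul(-1, I, Pow(42, Rational(1, 2))))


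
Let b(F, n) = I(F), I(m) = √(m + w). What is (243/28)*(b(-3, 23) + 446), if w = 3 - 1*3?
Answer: 54189/14 + 243*I*√3/28 ≈ 3870.6 + 15.032*I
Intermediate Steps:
w = 0 (w = 3 - 3 = 0)
I(m) = √m (I(m) = √(m + 0) = √m)
b(F, n) = √F
(243/28)*(b(-3, 23) + 446) = (243/28)*(√(-3) + 446) = (243*(1/28))*(I*√3 + 446) = 243*(446 + I*√3)/28 = 54189/14 + 243*I*√3/28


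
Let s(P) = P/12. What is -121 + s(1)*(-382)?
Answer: -917/6 ≈ -152.83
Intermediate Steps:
s(P) = P/12 (s(P) = P*(1/12) = P/12)
-121 + s(1)*(-382) = -121 + ((1/12)*1)*(-382) = -121 + (1/12)*(-382) = -121 - 191/6 = -917/6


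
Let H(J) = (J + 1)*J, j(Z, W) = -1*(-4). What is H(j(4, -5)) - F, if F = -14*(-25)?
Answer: -330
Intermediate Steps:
j(Z, W) = 4
H(J) = J*(1 + J) (H(J) = (1 + J)*J = J*(1 + J))
F = 350
H(j(4, -5)) - F = 4*(1 + 4) - 1*350 = 4*5 - 350 = 20 - 350 = -330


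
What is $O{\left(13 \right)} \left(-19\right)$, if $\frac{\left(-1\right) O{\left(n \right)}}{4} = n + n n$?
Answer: $13832$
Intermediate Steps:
$O{\left(n \right)} = - 4 n - 4 n^{2}$ ($O{\left(n \right)} = - 4 \left(n + n n\right) = - 4 \left(n + n^{2}\right) = - 4 n - 4 n^{2}$)
$O{\left(13 \right)} \left(-19\right) = \left(-4\right) 13 \left(1 + 13\right) \left(-19\right) = \left(-4\right) 13 \cdot 14 \left(-19\right) = \left(-728\right) \left(-19\right) = 13832$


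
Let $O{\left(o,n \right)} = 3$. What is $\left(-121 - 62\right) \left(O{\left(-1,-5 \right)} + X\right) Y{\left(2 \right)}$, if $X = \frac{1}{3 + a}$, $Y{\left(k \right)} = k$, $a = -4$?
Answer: $-732$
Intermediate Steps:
$X = -1$ ($X = \frac{1}{3 - 4} = \frac{1}{-1} = -1$)
$\left(-121 - 62\right) \left(O{\left(-1,-5 \right)} + X\right) Y{\left(2 \right)} = \left(-121 - 62\right) \left(3 - 1\right) 2 = - 183 \cdot 2 \cdot 2 = \left(-183\right) 4 = -732$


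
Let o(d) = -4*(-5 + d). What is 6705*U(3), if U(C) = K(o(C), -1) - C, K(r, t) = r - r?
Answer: -20115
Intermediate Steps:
o(d) = 20 - 4*d
K(r, t) = 0
U(C) = -C (U(C) = 0 - C = -C)
6705*U(3) = 6705*(-1*3) = 6705*(-3) = -20115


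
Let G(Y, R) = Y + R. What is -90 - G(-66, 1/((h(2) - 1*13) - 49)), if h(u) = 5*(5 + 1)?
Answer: -767/32 ≈ -23.969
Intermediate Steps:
h(u) = 30 (h(u) = 5*6 = 30)
G(Y, R) = R + Y
-90 - G(-66, 1/((h(2) - 1*13) - 49)) = -90 - (1/((30 - 1*13) - 49) - 66) = -90 - (1/((30 - 13) - 49) - 66) = -90 - (1/(17 - 49) - 66) = -90 - (1/(-32) - 66) = -90 - (-1/32 - 66) = -90 - 1*(-2113/32) = -90 + 2113/32 = -767/32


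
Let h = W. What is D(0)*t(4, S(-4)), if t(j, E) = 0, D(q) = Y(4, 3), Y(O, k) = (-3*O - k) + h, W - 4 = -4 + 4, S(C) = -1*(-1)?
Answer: 0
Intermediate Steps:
S(C) = 1
W = 4 (W = 4 + (-4 + 4) = 4 + 0 = 4)
h = 4
Y(O, k) = 4 - k - 3*O (Y(O, k) = (-3*O - k) + 4 = (-k - 3*O) + 4 = 4 - k - 3*O)
D(q) = -11 (D(q) = 4 - 1*3 - 3*4 = 4 - 3 - 12 = -11)
D(0)*t(4, S(-4)) = -11*0 = 0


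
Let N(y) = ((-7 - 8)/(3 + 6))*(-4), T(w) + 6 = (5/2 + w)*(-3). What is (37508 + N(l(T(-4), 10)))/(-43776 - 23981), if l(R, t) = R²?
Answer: -112544/203271 ≈ -0.55367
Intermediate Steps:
T(w) = -27/2 - 3*w (T(w) = -6 + (5/2 + w)*(-3) = -6 + (-15/2 - 3*w) = -27/2 - 3*w)
N(y) = 20/3 (N(y) = -15/9*(-4) = -15*⅑*(-4) = -5/3*(-4) = 20/3)
(37508 + N(l(T(-4), 10)))/(-43776 - 23981) = (37508 + 20/3)/(-43776 - 23981) = (112544/3)/(-67757) = (112544/3)*(-1/67757) = -112544/203271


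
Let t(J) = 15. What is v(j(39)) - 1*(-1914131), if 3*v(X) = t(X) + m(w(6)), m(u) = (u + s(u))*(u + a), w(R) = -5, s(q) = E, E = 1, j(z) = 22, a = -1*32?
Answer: 5742556/3 ≈ 1.9142e+6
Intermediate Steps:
a = -32
s(q) = 1
m(u) = (1 + u)*(-32 + u) (m(u) = (u + 1)*(u - 32) = (1 + u)*(-32 + u))
v(X) = 163/3 (v(X) = (15 + (-32 + (-5)² - 31*(-5)))/3 = (15 + (-32 + 25 + 155))/3 = (15 + 148)/3 = (⅓)*163 = 163/3)
v(j(39)) - 1*(-1914131) = 163/3 - 1*(-1914131) = 163/3 + 1914131 = 5742556/3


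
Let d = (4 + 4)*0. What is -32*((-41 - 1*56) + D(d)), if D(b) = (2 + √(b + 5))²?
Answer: 2816 - 128*√5 ≈ 2529.8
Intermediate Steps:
d = 0 (d = 8*0 = 0)
D(b) = (2 + √(5 + b))²
-32*((-41 - 1*56) + D(d)) = -32*((-41 - 1*56) + (2 + √(5 + 0))²) = -32*((-41 - 56) + (2 + √5)²) = -32*(-97 + (2 + √5)²) = 3104 - 32*(2 + √5)²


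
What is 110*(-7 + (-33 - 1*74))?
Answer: -12540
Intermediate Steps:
110*(-7 + (-33 - 1*74)) = 110*(-7 + (-33 - 74)) = 110*(-7 - 107) = 110*(-114) = -12540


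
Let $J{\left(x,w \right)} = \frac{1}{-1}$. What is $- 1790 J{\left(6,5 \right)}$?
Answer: $1790$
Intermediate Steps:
$J{\left(x,w \right)} = -1$
$- 1790 J{\left(6,5 \right)} = \left(-1790\right) \left(-1\right) = 1790$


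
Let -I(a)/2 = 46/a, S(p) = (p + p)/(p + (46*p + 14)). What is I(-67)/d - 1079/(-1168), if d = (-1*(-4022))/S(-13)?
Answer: 86793987059/93951571152 ≈ 0.92382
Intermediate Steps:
S(p) = 2*p/(14 + 47*p) (S(p) = (2*p)/(p + (14 + 46*p)) = (2*p)/(14 + 47*p) = 2*p/(14 + 47*p))
I(a) = -92/a
d = 1200567/13 (d = (-1*(-4022))/((2*(-13)/(14 + 47*(-13)))) = 4022/((2*(-13)/(14 - 611))) = 4022/((2*(-13)/(-597))) = 4022/((2*(-13)*(-1/597))) = 4022/(26/597) = 4022*(597/26) = 1200567/13 ≈ 92351.)
I(-67)/d - 1079/(-1168) = (-92/(-67))/(1200567/13) - 1079/(-1168) = -92*(-1/67)*(13/1200567) - 1079*(-1/1168) = (92/67)*(13/1200567) + 1079/1168 = 1196/80437989 + 1079/1168 = 86793987059/93951571152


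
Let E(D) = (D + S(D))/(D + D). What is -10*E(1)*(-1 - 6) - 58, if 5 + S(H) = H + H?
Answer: -128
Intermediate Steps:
S(H) = -5 + 2*H (S(H) = -5 + (H + H) = -5 + 2*H)
E(D) = (-5 + 3*D)/(2*D) (E(D) = (D + (-5 + 2*D))/(D + D) = (-5 + 3*D)/((2*D)) = (-5 + 3*D)*(1/(2*D)) = (-5 + 3*D)/(2*D))
-10*E(1)*(-1 - 6) - 58 = -10*(½)*(-5 + 3*1)/1*(-1 - 6) - 58 = -10*(½)*1*(-5 + 3)*(-7) - 58 = -10*(½)*1*(-2)*(-7) - 58 = -(-10)*(-7) - 58 = -10*7 - 58 = -70 - 58 = -128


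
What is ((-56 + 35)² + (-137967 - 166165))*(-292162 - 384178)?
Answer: 205398370940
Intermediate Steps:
((-56 + 35)² + (-137967 - 166165))*(-292162 - 384178) = ((-21)² - 304132)*(-676340) = (441 - 304132)*(-676340) = -303691*(-676340) = 205398370940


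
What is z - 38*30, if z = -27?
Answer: -1167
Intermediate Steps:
z - 38*30 = -27 - 38*30 = -27 - 1140 = -1167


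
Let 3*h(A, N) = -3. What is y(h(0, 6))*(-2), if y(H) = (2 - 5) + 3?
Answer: 0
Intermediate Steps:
h(A, N) = -1 (h(A, N) = (⅓)*(-3) = -1)
y(H) = 0 (y(H) = -3 + 3 = 0)
y(h(0, 6))*(-2) = 0*(-2) = 0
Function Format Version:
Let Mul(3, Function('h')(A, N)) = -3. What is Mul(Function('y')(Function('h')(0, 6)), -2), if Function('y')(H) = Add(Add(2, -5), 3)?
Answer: 0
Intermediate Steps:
Function('h')(A, N) = -1 (Function('h')(A, N) = Mul(Rational(1, 3), -3) = -1)
Function('y')(H) = 0 (Function('y')(H) = Add(-3, 3) = 0)
Mul(Function('y')(Function('h')(0, 6)), -2) = Mul(0, -2) = 0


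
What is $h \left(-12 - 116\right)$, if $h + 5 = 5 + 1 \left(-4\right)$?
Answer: $512$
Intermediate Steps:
$h = -4$ ($h = -5 + \left(5 + 1 \left(-4\right)\right) = -5 + \left(5 - 4\right) = -5 + 1 = -4$)
$h \left(-12 - 116\right) = - 4 \left(-12 - 116\right) = \left(-4\right) \left(-128\right) = 512$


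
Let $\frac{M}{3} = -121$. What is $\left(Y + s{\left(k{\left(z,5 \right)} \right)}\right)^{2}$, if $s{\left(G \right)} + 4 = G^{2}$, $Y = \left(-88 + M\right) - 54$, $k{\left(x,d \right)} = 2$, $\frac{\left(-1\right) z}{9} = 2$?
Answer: $255025$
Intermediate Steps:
$z = -18$ ($z = \left(-9\right) 2 = -18$)
$M = -363$ ($M = 3 \left(-121\right) = -363$)
$Y = -505$ ($Y = \left(-88 - 363\right) - 54 = -451 - 54 = -505$)
$s{\left(G \right)} = -4 + G^{2}$
$\left(Y + s{\left(k{\left(z,5 \right)} \right)}\right)^{2} = \left(-505 - \left(4 - 2^{2}\right)\right)^{2} = \left(-505 + \left(-4 + 4\right)\right)^{2} = \left(-505 + 0\right)^{2} = \left(-505\right)^{2} = 255025$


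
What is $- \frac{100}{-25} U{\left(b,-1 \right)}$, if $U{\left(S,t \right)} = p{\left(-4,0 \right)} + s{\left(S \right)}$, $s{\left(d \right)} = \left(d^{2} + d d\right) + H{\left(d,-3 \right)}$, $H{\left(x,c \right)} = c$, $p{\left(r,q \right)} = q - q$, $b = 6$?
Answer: $276$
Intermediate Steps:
$p{\left(r,q \right)} = 0$
$s{\left(d \right)} = -3 + 2 d^{2}$ ($s{\left(d \right)} = \left(d^{2} + d d\right) - 3 = \left(d^{2} + d^{2}\right) - 3 = 2 d^{2} - 3 = -3 + 2 d^{2}$)
$U{\left(S,t \right)} = -3 + 2 S^{2}$ ($U{\left(S,t \right)} = 0 + \left(-3 + 2 S^{2}\right) = -3 + 2 S^{2}$)
$- \frac{100}{-25} U{\left(b,-1 \right)} = - \frac{100}{-25} \left(-3 + 2 \cdot 6^{2}\right) = \left(-100\right) \left(- \frac{1}{25}\right) \left(-3 + 2 \cdot 36\right) = 4 \left(-3 + 72\right) = 4 \cdot 69 = 276$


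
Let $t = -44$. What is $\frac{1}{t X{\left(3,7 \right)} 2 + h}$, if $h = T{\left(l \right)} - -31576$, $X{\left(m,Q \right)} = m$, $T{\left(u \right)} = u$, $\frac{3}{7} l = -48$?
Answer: $\frac{1}{31200} \approx 3.2051 \cdot 10^{-5}$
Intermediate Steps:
$l = -112$ ($l = \frac{7}{3} \left(-48\right) = -112$)
$h = 31464$ ($h = -112 - -31576 = -112 + 31576 = 31464$)
$\frac{1}{t X{\left(3,7 \right)} 2 + h} = \frac{1}{\left(-44\right) 3 \cdot 2 + 31464} = \frac{1}{\left(-132\right) 2 + 31464} = \frac{1}{-264 + 31464} = \frac{1}{31200}$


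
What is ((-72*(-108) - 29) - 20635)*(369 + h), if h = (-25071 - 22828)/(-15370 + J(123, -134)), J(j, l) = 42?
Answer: -9189032841/1916 ≈ -4.7959e+6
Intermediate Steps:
h = 47899/15328 (h = (-25071 - 22828)/(-15370 + 42) = -47899/(-15328) = -47899*(-1/15328) = 47899/15328 ≈ 3.1249)
((-72*(-108) - 29) - 20635)*(369 + h) = ((-72*(-108) - 29) - 20635)*(369 + 47899/15328) = ((7776 - 29) - 20635)*(5703931/15328) = (7747 - 20635)*(5703931/15328) = -12888*5703931/15328 = -9189032841/1916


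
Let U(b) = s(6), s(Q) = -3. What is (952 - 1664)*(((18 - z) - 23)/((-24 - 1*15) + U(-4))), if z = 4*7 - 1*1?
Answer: -11392/21 ≈ -542.48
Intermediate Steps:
z = 27 (z = 28 - 1 = 27)
U(b) = -3
(952 - 1664)*(((18 - z) - 23)/((-24 - 1*15) + U(-4))) = (952 - 1664)*(((18 - 1*27) - 23)/((-24 - 1*15) - 3)) = -712*((18 - 27) - 23)/((-24 - 15) - 3) = -712*(-9 - 23)/(-39 - 3) = -(-22784)/(-42) = -(-22784)*(-1)/42 = -712*16/21 = -11392/21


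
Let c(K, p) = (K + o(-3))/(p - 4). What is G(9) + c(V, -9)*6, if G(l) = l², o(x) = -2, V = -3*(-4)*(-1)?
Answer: 1137/13 ≈ 87.462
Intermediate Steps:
V = -12 (V = 12*(-1) = -12)
c(K, p) = (-2 + K)/(-4 + p) (c(K, p) = (K - 2)/(p - 4) = (-2 + K)/(-4 + p))
G(9) + c(V, -9)*6 = 9² + ((-2 - 12)/(-4 - 9))*6 = 81 + (-14/(-13))*6 = 81 - 1/13*(-14)*6 = 81 + (14/13)*6 = 81 + 84/13 = 1137/13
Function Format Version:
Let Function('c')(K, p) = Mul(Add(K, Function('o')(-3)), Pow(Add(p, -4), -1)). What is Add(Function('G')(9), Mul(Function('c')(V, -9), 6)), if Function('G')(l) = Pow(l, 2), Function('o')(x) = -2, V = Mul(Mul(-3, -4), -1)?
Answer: Rational(1137, 13) ≈ 87.462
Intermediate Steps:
V = -12 (V = Mul(12, -1) = -12)
Function('c')(K, p) = Mul(Pow(Add(-4, p), -1), Add(-2, K)) (Function('c')(K, p) = Mul(Add(K, -2), Pow(Add(p, -4), -1)) = Mul(Add(-2, K), Pow(Add(-4, p), -1)) = Mul(Pow(Add(-4, p), -1), Add(-2, K)))
Add(Function('G')(9), Mul(Function('c')(V, -9), 6)) = Add(Pow(9, 2), Mul(Mul(Pow(Add(-4, -9), -1), Add(-2, -12)), 6)) = Add(81, Mul(Mul(Pow(-13, -1), -14), 6)) = Add(81, Mul(Mul(Rational(-1, 13), -14), 6)) = Add(81, Mul(Rational(14, 13), 6)) = Add(81, Rational(84, 13)) = Rational(1137, 13)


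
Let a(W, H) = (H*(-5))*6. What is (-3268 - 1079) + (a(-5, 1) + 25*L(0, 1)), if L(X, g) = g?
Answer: -4352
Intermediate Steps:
a(W, H) = -30*H (a(W, H) = -5*H*6 = -30*H)
(-3268 - 1079) + (a(-5, 1) + 25*L(0, 1)) = (-3268 - 1079) + (-30*1 + 25*1) = -4347 + (-30 + 25) = -4347 - 5 = -4352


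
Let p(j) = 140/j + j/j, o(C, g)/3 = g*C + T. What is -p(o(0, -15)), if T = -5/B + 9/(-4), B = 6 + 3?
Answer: 1579/101 ≈ 15.634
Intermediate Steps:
B = 9
T = -101/36 (T = -5/9 + 9/(-4) = -5*⅑ + 9*(-¼) = -5/9 - 9/4 = -101/36 ≈ -2.8056)
o(C, g) = -101/12 + 3*C*g (o(C, g) = 3*(g*C - 101/36) = 3*(C*g - 101/36) = 3*(-101/36 + C*g) = -101/12 + 3*C*g)
p(j) = 1 + 140/j (p(j) = 140/j + 1 = 1 + 140/j)
-p(o(0, -15)) = -(140 + (-101/12 + 3*0*(-15)))/(-101/12 + 3*0*(-15)) = -(140 + (-101/12 + 0))/(-101/12 + 0) = -(140 - 101/12)/(-101/12) = -(-12)*1579/(101*12) = -1*(-1579/101) = 1579/101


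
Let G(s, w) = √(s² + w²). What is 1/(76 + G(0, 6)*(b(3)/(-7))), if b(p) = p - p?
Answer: 1/76 ≈ 0.013158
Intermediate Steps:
b(p) = 0
1/(76 + G(0, 6)*(b(3)/(-7))) = 1/(76 + √(0² + 6²)*(0/(-7))) = 1/(76 + √(0 + 36)*(0*(-⅐))) = 1/(76 + √36*0) = 1/(76 + 6*0) = 1/(76 + 0) = 1/76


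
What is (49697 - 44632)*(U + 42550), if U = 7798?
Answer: 255012620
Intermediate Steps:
(49697 - 44632)*(U + 42550) = (49697 - 44632)*(7798 + 42550) = 5065*50348 = 255012620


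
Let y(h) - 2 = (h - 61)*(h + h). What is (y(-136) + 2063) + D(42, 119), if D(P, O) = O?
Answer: 55768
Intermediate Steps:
y(h) = 2 + 2*h*(-61 + h) (y(h) = 2 + (h - 61)*(h + h) = 2 + (-61 + h)*(2*h) = 2 + 2*h*(-61 + h))
(y(-136) + 2063) + D(42, 119) = ((2 - 122*(-136) + 2*(-136)**2) + 2063) + 119 = ((2 + 16592 + 2*18496) + 2063) + 119 = ((2 + 16592 + 36992) + 2063) + 119 = (53586 + 2063) + 119 = 55649 + 119 = 55768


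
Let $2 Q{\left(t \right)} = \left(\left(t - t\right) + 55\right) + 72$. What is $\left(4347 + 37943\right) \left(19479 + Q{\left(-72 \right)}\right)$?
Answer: $826452325$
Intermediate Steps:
$Q{\left(t \right)} = \frac{127}{2}$ ($Q{\left(t \right)} = \frac{\left(\left(t - t\right) + 55\right) + 72}{2} = \frac{\left(0 + 55\right) + 72}{2} = \frac{55 + 72}{2} = \frac{1}{2} \cdot 127 = \frac{127}{2}$)
$\left(4347 + 37943\right) \left(19479 + Q{\left(-72 \right)}\right) = \left(4347 + 37943\right) \left(19479 + \frac{127}{2}\right) = 42290 \cdot \frac{39085}{2} = 826452325$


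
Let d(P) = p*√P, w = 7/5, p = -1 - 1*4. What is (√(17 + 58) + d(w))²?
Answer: 110 - 10*√105 ≈ 7.5305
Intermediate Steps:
p = -5 (p = -1 - 4 = -5)
w = 7/5 (w = 7*(⅕) = 7/5 ≈ 1.4000)
d(P) = -5*√P
(√(17 + 58) + d(w))² = (√(17 + 58) - √35)² = (√75 - √35)² = (5*√3 - √35)² = (-√35 + 5*√3)²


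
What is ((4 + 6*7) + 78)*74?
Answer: 9176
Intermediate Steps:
((4 + 6*7) + 78)*74 = ((4 + 42) + 78)*74 = (46 + 78)*74 = 124*74 = 9176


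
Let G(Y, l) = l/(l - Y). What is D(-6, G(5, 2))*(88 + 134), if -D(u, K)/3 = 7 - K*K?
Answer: -4366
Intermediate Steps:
D(u, K) = -21 + 3*K² (D(u, K) = -3*(7 - K*K) = -3*(7 - K²) = -21 + 3*K²)
D(-6, G(5, 2))*(88 + 134) = (-21 + 3*(2/(2 - 1*5))²)*(88 + 134) = (-21 + 3*(2/(2 - 5))²)*222 = (-21 + 3*(2/(-3))²)*222 = (-21 + 3*(2*(-⅓))²)*222 = (-21 + 3*(-⅔)²)*222 = (-21 + 3*(4/9))*222 = (-21 + 4/3)*222 = -59/3*222 = -4366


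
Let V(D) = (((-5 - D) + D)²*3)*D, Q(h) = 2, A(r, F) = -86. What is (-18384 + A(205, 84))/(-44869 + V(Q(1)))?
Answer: 18470/44719 ≈ 0.41302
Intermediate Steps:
V(D) = 75*D (V(D) = ((-5)²*3)*D = (25*3)*D = 75*D)
(-18384 + A(205, 84))/(-44869 + V(Q(1))) = (-18384 - 86)/(-44869 + 75*2) = -18470/(-44869 + 150) = -18470/(-44719) = -18470*(-1/44719) = 18470/44719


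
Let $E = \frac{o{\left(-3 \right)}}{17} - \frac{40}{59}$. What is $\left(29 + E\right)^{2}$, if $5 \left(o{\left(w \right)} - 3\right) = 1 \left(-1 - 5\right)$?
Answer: $\frac{20325064356}{25150225} \approx 808.15$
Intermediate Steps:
$o{\left(w \right)} = \frac{9}{5}$ ($o{\left(w \right)} = 3 + \frac{1 \left(-1 - 5\right)}{5} = 3 + \frac{1 \left(-6\right)}{5} = 3 + \frac{1}{5} \left(-6\right) = 3 - \frac{6}{5} = \frac{9}{5}$)
$E = - \frac{2869}{5015}$ ($E = \frac{9}{5 \cdot 17} - \frac{40}{59} = \frac{9}{5} \cdot \frac{1}{17} - \frac{40}{59} = \frac{9}{85} - \frac{40}{59} = - \frac{2869}{5015} \approx -0.57208$)
$\left(29 + E\right)^{2} = \left(29 - \frac{2869}{5015}\right)^{2} = \left(\frac{142566}{5015}\right)^{2} = \frac{20325064356}{25150225}$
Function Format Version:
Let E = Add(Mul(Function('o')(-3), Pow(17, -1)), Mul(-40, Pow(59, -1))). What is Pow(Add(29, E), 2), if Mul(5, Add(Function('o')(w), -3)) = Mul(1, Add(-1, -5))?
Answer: Rational(20325064356, 25150225) ≈ 808.15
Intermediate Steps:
Function('o')(w) = Rational(9, 5) (Function('o')(w) = Add(3, Mul(Rational(1, 5), Mul(1, Add(-1, -5)))) = Add(3, Mul(Rational(1, 5), Mul(1, -6))) = Add(3, Mul(Rational(1, 5), -6)) = Add(3, Rational(-6, 5)) = Rational(9, 5))
E = Rational(-2869, 5015) (E = Add(Mul(Rational(9, 5), Pow(17, -1)), Mul(-40, Pow(59, -1))) = Add(Mul(Rational(9, 5), Rational(1, 17)), Mul(-40, Rational(1, 59))) = Add(Rational(9, 85), Rational(-40, 59)) = Rational(-2869, 5015) ≈ -0.57208)
Pow(Add(29, E), 2) = Pow(Add(29, Rational(-2869, 5015)), 2) = Pow(Rational(142566, 5015), 2) = Rational(20325064356, 25150225)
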